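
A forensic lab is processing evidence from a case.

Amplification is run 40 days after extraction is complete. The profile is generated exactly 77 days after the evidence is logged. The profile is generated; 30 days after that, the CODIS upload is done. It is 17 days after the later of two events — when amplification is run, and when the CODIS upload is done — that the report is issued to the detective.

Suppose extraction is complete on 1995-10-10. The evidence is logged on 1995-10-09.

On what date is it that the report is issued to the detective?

Extraction is complete: Oct 10, 1995.
Amplification is run: Oct 10, 1995 + 40 days = Nov 19, 1995.
The evidence is logged: Oct 9, 1995.
The profile is generated: Oct 9, 1995 + 77 days = Dec 25, 1995.
The CODIS upload is done: Dec 25, 1995 + 30 days = Jan 24, 1996.
Both prerequisites met — amplification is run (Nov 19, 1995), the CODIS upload is done (Jan 24, 1996); the later is Jan 24, 1996.
The report is issued to the detective: Jan 24, 1996 + 17 days = Feb 10, 1996.

1996-02-10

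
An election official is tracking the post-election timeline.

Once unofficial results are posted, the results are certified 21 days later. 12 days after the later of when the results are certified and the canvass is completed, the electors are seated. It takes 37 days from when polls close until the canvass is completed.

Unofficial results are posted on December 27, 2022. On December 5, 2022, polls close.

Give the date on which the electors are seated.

January 29, 2023

Unofficial results are posted: Dec 27, 2022.
The results are certified: Dec 27, 2022 + 21 days = Jan 17, 2023.
Polls close: Dec 5, 2022.
The canvass is completed: Dec 5, 2022 + 37 days = Jan 11, 2023.
Both prerequisites met — the results are certified (Jan 17, 2023), the canvass is completed (Jan 11, 2023); the later is Jan 17, 2023.
The electors are seated: Jan 17, 2023 + 12 days = Jan 29, 2023.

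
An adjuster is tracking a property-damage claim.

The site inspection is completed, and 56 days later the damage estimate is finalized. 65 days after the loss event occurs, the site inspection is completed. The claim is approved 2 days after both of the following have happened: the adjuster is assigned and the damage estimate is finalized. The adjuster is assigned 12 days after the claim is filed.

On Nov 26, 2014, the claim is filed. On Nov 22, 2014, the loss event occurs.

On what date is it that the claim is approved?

Mar 25, 2015

The claim is filed: Nov 26, 2014.
The adjuster is assigned: Nov 26, 2014 + 12 days = Dec 8, 2014.
The loss event occurs: Nov 22, 2014.
The site inspection is completed: Nov 22, 2014 + 65 days = Jan 26, 2015.
The damage estimate is finalized: Jan 26, 2015 + 56 days = Mar 23, 2015.
Both prerequisites met — the adjuster is assigned (Dec 8, 2014), the damage estimate is finalized (Mar 23, 2015); the later is Mar 23, 2015.
The claim is approved: Mar 23, 2015 + 2 days = Mar 25, 2015.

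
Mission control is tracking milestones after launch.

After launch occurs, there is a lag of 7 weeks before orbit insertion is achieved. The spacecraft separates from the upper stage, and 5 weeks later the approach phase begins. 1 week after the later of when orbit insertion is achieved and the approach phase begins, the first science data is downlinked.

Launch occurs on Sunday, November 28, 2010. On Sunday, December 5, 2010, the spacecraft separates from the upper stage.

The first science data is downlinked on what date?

Launch occurs: Nov 28, 2010.
Orbit insertion is achieved: Nov 28, 2010 + 7 weeks = Jan 16, 2011.
The spacecraft separates from the upper stage: Dec 5, 2010.
The approach phase begins: Dec 5, 2010 + 5 weeks = Jan 9, 2011.
Both prerequisites met — orbit insertion is achieved (Jan 16, 2011), the approach phase begins (Jan 9, 2011); the later is Jan 16, 2011.
The first science data is downlinked: Jan 16, 2011 + 1 week = Jan 23, 2011.

Sunday, January 23, 2011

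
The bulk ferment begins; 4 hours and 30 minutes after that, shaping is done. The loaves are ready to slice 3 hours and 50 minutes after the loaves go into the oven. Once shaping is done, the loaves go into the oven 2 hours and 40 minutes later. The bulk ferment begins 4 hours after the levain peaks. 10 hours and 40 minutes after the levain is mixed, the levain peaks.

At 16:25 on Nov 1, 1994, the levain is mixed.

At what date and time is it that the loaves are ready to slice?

The levain is mixed: 16:25 Nov 1, 1994.
The levain peaks: 16:25 Nov 1, 1994 + 10h40m = 03:05 Nov 2, 1994.
The bulk ferment begins: 03:05 Nov 2, 1994 + 4h = 07:05 Nov 2, 1994.
Shaping is done: 07:05 Nov 2, 1994 + 4h30m = 11:35 Nov 2, 1994.
The loaves go into the oven: 11:35 Nov 2, 1994 + 2h40m = 14:15 Nov 2, 1994.
The loaves are ready to slice: 14:15 Nov 2, 1994 + 3h50m = 18:05 Nov 2, 1994.

18:05 on Nov 2, 1994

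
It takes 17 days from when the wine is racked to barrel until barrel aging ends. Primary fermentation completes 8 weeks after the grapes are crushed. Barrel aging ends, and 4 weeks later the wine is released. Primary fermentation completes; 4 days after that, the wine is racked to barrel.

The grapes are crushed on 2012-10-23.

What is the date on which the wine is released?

The grapes are crushed: Oct 23, 2012.
Primary fermentation completes: Oct 23, 2012 + 8 weeks = Dec 18, 2012.
The wine is racked to barrel: Dec 18, 2012 + 4 days = Dec 22, 2012.
Barrel aging ends: Dec 22, 2012 + 17 days = Jan 8, 2013.
The wine is released: Jan 8, 2013 + 4 weeks = Feb 5, 2013.

2013-02-05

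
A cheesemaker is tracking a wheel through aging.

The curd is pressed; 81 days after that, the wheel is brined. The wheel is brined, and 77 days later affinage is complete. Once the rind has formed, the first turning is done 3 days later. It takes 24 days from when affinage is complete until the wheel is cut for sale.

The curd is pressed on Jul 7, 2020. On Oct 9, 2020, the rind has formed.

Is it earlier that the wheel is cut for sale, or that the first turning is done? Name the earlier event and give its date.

The curd is pressed: Jul 7, 2020.
The wheel is brined: Jul 7, 2020 + 81 days = Sep 26, 2020.
Affinage is complete: Sep 26, 2020 + 77 days = Dec 12, 2020.
The wheel is cut for sale: Dec 12, 2020 + 24 days = Jan 5, 2021.
The rind has formed: Oct 9, 2020.
The first turning is done: Oct 9, 2020 + 3 days = Oct 12, 2020.
Comparing: the wheel is cut for sale on Jan 5, 2021 vs the first turning is done on Oct 12, 2020. Earlier: the first turning is done.

The first turning is done — Oct 12, 2020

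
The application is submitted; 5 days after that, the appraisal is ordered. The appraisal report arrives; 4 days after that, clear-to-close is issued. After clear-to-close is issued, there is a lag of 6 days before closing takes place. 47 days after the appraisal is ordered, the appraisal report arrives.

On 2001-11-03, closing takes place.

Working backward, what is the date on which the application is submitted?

2001-09-02

Closing takes place: Nov 3, 2001.
Clear-to-close is issued: Nov 3, 2001 − 6 days = Oct 28, 2001.
The appraisal report arrives: Oct 28, 2001 − 4 days = Oct 24, 2001.
The appraisal is ordered: Oct 24, 2001 − 47 days = Sep 7, 2001.
The application is submitted: Sep 7, 2001 − 5 days = Sep 2, 2001.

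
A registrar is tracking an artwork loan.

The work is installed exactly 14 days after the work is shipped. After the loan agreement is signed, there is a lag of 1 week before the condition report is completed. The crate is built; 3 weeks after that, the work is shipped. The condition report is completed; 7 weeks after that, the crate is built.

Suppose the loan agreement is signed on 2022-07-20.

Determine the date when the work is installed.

2022-10-19

The loan agreement is signed: Jul 20, 2022.
The condition report is completed: Jul 20, 2022 + 1 week = Jul 27, 2022.
The crate is built: Jul 27, 2022 + 7 weeks = Sep 14, 2022.
The work is shipped: Sep 14, 2022 + 3 weeks = Oct 5, 2022.
The work is installed: Oct 5, 2022 + 14 days = Oct 19, 2022.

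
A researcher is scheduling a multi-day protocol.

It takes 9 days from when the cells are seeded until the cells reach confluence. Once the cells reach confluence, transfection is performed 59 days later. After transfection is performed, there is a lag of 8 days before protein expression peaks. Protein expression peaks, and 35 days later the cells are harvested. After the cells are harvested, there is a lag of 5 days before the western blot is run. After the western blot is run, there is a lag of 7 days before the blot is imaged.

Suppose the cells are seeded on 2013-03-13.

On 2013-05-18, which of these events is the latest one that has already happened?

The cells reach confluence

The cells are seeded: Mar 13, 2013.
The cells reach confluence: Mar 13, 2013 + 9 days = Mar 22, 2013.
Transfection is performed: Mar 22, 2013 + 59 days = May 20, 2013.
Protein expression peaks: May 20, 2013 + 8 days = May 28, 2013.
The cells are harvested: May 28, 2013 + 35 days = Jul 2, 2013.
The western blot is run: Jul 2, 2013 + 5 days = Jul 7, 2013.
The blot is imaged: Jul 7, 2013 + 7 days = Jul 14, 2013.
May 18, 2013 falls between when the cells reach confluence (Mar 22, 2013) and when transfection is performed (May 20, 2013).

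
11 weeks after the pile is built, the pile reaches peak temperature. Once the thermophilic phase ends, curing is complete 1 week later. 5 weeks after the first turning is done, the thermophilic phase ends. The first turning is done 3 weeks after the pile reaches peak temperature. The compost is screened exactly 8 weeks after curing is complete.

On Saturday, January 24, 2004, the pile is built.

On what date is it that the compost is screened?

Saturday, August 7, 2004

The pile is built: Jan 24, 2004.
The pile reaches peak temperature: Jan 24, 2004 + 11 weeks = Apr 10, 2004.
The first turning is done: Apr 10, 2004 + 3 weeks = May 1, 2004.
The thermophilic phase ends: May 1, 2004 + 5 weeks = Jun 5, 2004.
Curing is complete: Jun 5, 2004 + 1 week = Jun 12, 2004.
The compost is screened: Jun 12, 2004 + 8 weeks = Aug 7, 2004.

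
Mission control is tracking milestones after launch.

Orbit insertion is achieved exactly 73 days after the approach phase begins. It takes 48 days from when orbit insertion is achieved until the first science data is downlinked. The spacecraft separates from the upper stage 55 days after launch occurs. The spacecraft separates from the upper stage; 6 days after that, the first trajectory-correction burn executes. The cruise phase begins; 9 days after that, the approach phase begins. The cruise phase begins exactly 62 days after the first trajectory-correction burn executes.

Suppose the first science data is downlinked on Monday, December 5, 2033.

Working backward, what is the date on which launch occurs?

Sunday, March 27, 2033

The first science data is downlinked: Dec 5, 2033.
Orbit insertion is achieved: Dec 5, 2033 − 48 days = Oct 18, 2033.
The approach phase begins: Oct 18, 2033 − 73 days = Aug 6, 2033.
The cruise phase begins: Aug 6, 2033 − 9 days = Jul 28, 2033.
The first trajectory-correction burn executes: Jul 28, 2033 − 62 days = May 27, 2033.
The spacecraft separates from the upper stage: May 27, 2033 − 6 days = May 21, 2033.
Launch occurs: May 21, 2033 − 55 days = Mar 27, 2033.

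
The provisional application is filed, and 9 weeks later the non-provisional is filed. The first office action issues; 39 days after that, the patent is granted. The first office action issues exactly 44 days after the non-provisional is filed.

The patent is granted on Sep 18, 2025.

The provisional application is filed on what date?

The patent is granted: Sep 18, 2025.
The first office action issues: Sep 18, 2025 − 39 days = Aug 10, 2025.
The non-provisional is filed: Aug 10, 2025 − 44 days = Jun 27, 2025.
The provisional application is filed: Jun 27, 2025 − 9 weeks = Apr 25, 2025.

Apr 25, 2025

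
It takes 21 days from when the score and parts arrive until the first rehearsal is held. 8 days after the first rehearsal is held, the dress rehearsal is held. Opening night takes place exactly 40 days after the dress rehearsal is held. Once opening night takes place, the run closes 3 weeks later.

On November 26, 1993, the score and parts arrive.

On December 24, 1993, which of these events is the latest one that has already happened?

The score and parts arrive: Nov 26, 1993.
The first rehearsal is held: Nov 26, 1993 + 21 days = Dec 17, 1993.
The dress rehearsal is held: Dec 17, 1993 + 8 days = Dec 25, 1993.
Opening night takes place: Dec 25, 1993 + 40 days = Feb 3, 1994.
The run closes: Feb 3, 1994 + 3 weeks = Feb 24, 1994.
Dec 24, 1993 falls between when the first rehearsal is held (Dec 17, 1993) and when the dress rehearsal is held (Dec 25, 1993).

The first rehearsal is held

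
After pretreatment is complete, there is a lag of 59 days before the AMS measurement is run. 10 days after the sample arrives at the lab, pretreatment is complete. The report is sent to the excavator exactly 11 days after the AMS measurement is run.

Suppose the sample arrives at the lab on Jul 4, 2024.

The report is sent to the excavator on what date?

Sep 22, 2024

The sample arrives at the lab: Jul 4, 2024.
Pretreatment is complete: Jul 4, 2024 + 10 days = Jul 14, 2024.
The AMS measurement is run: Jul 14, 2024 + 59 days = Sep 11, 2024.
The report is sent to the excavator: Sep 11, 2024 + 11 days = Sep 22, 2024.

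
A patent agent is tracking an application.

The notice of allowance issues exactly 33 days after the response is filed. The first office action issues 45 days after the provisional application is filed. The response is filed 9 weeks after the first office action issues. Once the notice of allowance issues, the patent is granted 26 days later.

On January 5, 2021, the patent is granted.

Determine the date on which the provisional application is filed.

July 22, 2020

The patent is granted: Jan 5, 2021.
The notice of allowance issues: Jan 5, 2021 − 26 days = Dec 10, 2020.
The response is filed: Dec 10, 2020 − 33 days = Nov 7, 2020.
The first office action issues: Nov 7, 2020 − 9 weeks = Sep 5, 2020.
The provisional application is filed: Sep 5, 2020 − 45 days = Jul 22, 2020.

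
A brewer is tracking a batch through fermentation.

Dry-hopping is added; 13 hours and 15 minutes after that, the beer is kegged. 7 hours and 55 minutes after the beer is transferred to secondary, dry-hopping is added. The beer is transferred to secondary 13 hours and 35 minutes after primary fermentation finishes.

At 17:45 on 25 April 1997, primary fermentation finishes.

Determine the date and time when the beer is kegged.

04:30 on 27 April 1997

Primary fermentation finishes: 17:45 Apr 25, 1997.
The beer is transferred to secondary: 17:45 Apr 25, 1997 + 13h35m = 07:20 Apr 26, 1997.
Dry-hopping is added: 07:20 Apr 26, 1997 + 7h55m = 15:15 Apr 26, 1997.
The beer is kegged: 15:15 Apr 26, 1997 + 13h15m = 04:30 Apr 27, 1997.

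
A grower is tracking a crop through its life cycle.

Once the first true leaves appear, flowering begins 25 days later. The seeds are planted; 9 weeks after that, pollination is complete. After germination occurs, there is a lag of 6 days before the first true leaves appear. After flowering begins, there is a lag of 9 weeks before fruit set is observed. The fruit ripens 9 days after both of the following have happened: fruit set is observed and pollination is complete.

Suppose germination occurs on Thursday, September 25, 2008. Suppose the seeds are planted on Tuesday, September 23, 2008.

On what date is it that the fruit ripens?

Tuesday, January 6, 2009

Germination occurs: Sep 25, 2008.
The first true leaves appear: Sep 25, 2008 + 6 days = Oct 1, 2008.
Flowering begins: Oct 1, 2008 + 25 days = Oct 26, 2008.
Fruit set is observed: Oct 26, 2008 + 9 weeks = Dec 28, 2008.
The seeds are planted: Sep 23, 2008.
Pollination is complete: Sep 23, 2008 + 9 weeks = Nov 25, 2008.
Both prerequisites met — fruit set is observed (Dec 28, 2008), pollination is complete (Nov 25, 2008); the later is Dec 28, 2008.
The fruit ripens: Dec 28, 2008 + 9 days = Jan 6, 2009.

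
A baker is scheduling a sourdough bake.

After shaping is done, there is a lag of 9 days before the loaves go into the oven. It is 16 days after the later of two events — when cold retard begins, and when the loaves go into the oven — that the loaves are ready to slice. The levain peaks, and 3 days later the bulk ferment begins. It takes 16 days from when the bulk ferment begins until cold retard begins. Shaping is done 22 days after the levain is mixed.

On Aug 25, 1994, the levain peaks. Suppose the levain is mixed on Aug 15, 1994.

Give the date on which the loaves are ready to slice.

Oct 1, 1994

The levain peaks: Aug 25, 1994.
The bulk ferment begins: Aug 25, 1994 + 3 days = Aug 28, 1994.
Cold retard begins: Aug 28, 1994 + 16 days = Sep 13, 1994.
The levain is mixed: Aug 15, 1994.
Shaping is done: Aug 15, 1994 + 22 days = Sep 6, 1994.
The loaves go into the oven: Sep 6, 1994 + 9 days = Sep 15, 1994.
Both prerequisites met — cold retard begins (Sep 13, 1994), the loaves go into the oven (Sep 15, 1994); the later is Sep 15, 1994.
The loaves are ready to slice: Sep 15, 1994 + 16 days = Oct 1, 1994.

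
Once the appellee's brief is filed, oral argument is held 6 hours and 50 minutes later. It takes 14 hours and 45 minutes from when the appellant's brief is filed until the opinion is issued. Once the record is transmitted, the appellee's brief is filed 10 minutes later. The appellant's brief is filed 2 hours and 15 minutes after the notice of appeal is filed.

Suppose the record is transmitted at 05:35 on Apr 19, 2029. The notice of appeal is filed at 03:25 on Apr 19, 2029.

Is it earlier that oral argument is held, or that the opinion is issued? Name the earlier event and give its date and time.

The record is transmitted: 05:35 Apr 19, 2029.
The appellee's brief is filed: 05:35 Apr 19, 2029 + 10m = 05:45 Apr 19, 2029.
Oral argument is held: 05:45 Apr 19, 2029 + 6h50m = 12:35 Apr 19, 2029.
The notice of appeal is filed: 03:25 Apr 19, 2029.
The appellant's brief is filed: 03:25 Apr 19, 2029 + 2h15m = 05:40 Apr 19, 2029.
The opinion is issued: 05:40 Apr 19, 2029 + 14h45m = 20:25 Apr 19, 2029.
Comparing: oral argument is held at 12:35 Apr 19, 2029 vs the opinion is issued at 20:25 Apr 19, 2029. Earlier: oral argument is held.

Oral argument is held — 12:35 on Apr 19, 2029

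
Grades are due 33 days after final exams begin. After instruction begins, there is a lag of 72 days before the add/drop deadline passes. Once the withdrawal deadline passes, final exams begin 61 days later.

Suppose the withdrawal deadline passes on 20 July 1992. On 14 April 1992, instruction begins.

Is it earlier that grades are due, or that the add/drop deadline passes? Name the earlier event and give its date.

The withdrawal deadline passes: Jul 20, 1992.
Final exams begin: Jul 20, 1992 + 61 days = Sep 19, 1992.
Grades are due: Sep 19, 1992 + 33 days = Oct 22, 1992.
Instruction begins: Apr 14, 1992.
The add/drop deadline passes: Apr 14, 1992 + 72 days = Jun 25, 1992.
Comparing: grades are due on Oct 22, 1992 vs the add/drop deadline passes on Jun 25, 1992. Earlier: the add/drop deadline passes.

The add/drop deadline passes — 25 June 1992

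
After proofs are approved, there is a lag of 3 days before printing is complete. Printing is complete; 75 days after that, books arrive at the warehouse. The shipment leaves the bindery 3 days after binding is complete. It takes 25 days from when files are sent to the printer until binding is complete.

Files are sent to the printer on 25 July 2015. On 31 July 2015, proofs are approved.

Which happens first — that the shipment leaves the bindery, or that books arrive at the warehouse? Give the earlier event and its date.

Files are sent to the printer: Jul 25, 2015.
Binding is complete: Jul 25, 2015 + 25 days = Aug 19, 2015.
The shipment leaves the bindery: Aug 19, 2015 + 3 days = Aug 22, 2015.
Proofs are approved: Jul 31, 2015.
Printing is complete: Jul 31, 2015 + 3 days = Aug 3, 2015.
Books arrive at the warehouse: Aug 3, 2015 + 75 days = Oct 17, 2015.
Comparing: the shipment leaves the bindery on Aug 22, 2015 vs books arrive at the warehouse on Oct 17, 2015. Earlier: the shipment leaves the bindery.

The shipment leaves the bindery — 22 August 2015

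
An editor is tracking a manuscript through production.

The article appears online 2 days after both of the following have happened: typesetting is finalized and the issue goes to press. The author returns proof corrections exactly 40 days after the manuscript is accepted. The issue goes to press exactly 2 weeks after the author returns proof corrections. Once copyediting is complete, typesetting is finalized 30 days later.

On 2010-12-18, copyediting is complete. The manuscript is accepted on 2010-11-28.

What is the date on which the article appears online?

Copyediting is complete: Dec 18, 2010.
Typesetting is finalized: Dec 18, 2010 + 30 days = Jan 17, 2011.
The manuscript is accepted: Nov 28, 2010.
The author returns proof corrections: Nov 28, 2010 + 40 days = Jan 7, 2011.
The issue goes to press: Jan 7, 2011 + 2 weeks = Jan 21, 2011.
Both prerequisites met — typesetting is finalized (Jan 17, 2011), the issue goes to press (Jan 21, 2011); the later is Jan 21, 2011.
The article appears online: Jan 21, 2011 + 2 days = Jan 23, 2011.

2011-01-23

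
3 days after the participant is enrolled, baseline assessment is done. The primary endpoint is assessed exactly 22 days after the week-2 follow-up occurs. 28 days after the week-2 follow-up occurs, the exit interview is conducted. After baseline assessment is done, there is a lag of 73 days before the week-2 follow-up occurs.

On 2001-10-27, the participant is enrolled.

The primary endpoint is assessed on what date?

2002-02-02

The participant is enrolled: Oct 27, 2001.
Baseline assessment is done: Oct 27, 2001 + 3 days = Oct 30, 2001.
The week-2 follow-up occurs: Oct 30, 2001 + 73 days = Jan 11, 2002.
The primary endpoint is assessed: Jan 11, 2002 + 22 days = Feb 2, 2002.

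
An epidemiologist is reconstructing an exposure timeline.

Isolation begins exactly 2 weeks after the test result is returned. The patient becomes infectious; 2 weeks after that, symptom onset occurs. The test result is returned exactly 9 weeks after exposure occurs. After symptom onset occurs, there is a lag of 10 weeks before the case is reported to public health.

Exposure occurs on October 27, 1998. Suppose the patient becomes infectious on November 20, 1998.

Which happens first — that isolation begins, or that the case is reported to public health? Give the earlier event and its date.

Exposure occurs: Oct 27, 1998.
The test result is returned: Oct 27, 1998 + 9 weeks = Dec 29, 1998.
Isolation begins: Dec 29, 1998 + 2 weeks = Jan 12, 1999.
The patient becomes infectious: Nov 20, 1998.
Symptom onset occurs: Nov 20, 1998 + 2 weeks = Dec 4, 1998.
The case is reported to public health: Dec 4, 1998 + 10 weeks = Feb 12, 1999.
Comparing: isolation begins on Jan 12, 1999 vs the case is reported to public health on Feb 12, 1999. Earlier: isolation begins.

Isolation begins — January 12, 1999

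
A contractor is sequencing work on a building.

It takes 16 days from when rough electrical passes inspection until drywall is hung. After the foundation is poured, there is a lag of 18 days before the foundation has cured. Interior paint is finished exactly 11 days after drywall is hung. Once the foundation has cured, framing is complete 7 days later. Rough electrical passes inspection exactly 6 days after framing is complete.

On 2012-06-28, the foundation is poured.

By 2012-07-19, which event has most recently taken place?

The foundation has cured

The foundation is poured: Jun 28, 2012.
The foundation has cured: Jun 28, 2012 + 18 days = Jul 16, 2012.
Framing is complete: Jul 16, 2012 + 7 days = Jul 23, 2012.
Rough electrical passes inspection: Jul 23, 2012 + 6 days = Jul 29, 2012.
Drywall is hung: Jul 29, 2012 + 16 days = Aug 14, 2012.
Interior paint is finished: Aug 14, 2012 + 11 days = Aug 25, 2012.
Jul 19, 2012 falls between when the foundation has cured (Jul 16, 2012) and when framing is complete (Jul 23, 2012).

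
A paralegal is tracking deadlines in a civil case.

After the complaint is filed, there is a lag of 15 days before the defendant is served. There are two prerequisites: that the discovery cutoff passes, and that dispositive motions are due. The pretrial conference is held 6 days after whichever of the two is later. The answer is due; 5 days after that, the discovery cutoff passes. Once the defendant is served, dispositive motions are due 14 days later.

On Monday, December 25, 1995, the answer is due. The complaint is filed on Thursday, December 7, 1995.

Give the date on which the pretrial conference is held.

Thursday, January 11, 1996

The answer is due: Dec 25, 1995.
The discovery cutoff passes: Dec 25, 1995 + 5 days = Dec 30, 1995.
The complaint is filed: Dec 7, 1995.
The defendant is served: Dec 7, 1995 + 15 days = Dec 22, 1995.
Dispositive motions are due: Dec 22, 1995 + 14 days = Jan 5, 1996.
Both prerequisites met — the discovery cutoff passes (Dec 30, 1995), dispositive motions are due (Jan 5, 1996); the later is Jan 5, 1996.
The pretrial conference is held: Jan 5, 1996 + 6 days = Jan 11, 1996.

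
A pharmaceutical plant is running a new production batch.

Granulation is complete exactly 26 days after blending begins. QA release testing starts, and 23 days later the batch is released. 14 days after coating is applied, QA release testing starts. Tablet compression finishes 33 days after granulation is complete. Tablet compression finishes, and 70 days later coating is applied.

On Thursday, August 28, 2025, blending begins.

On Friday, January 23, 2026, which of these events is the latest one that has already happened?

QA release testing starts

Blending begins: Aug 28, 2025.
Granulation is complete: Aug 28, 2025 + 26 days = Sep 23, 2025.
Tablet compression finishes: Sep 23, 2025 + 33 days = Oct 26, 2025.
Coating is applied: Oct 26, 2025 + 70 days = Jan 4, 2026.
QA release testing starts: Jan 4, 2026 + 14 days = Jan 18, 2026.
The batch is released: Jan 18, 2026 + 23 days = Feb 10, 2026.
Jan 23, 2026 falls between when QA release testing starts (Jan 18, 2026) and when the batch is released (Feb 10, 2026).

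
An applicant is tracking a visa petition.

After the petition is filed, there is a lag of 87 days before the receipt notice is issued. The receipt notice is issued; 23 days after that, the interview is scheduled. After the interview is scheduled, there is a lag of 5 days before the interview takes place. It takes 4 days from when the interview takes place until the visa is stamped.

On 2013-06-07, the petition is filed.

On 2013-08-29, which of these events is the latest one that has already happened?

The petition is filed

The petition is filed: Jun 7, 2013.
The receipt notice is issued: Jun 7, 2013 + 87 days = Sep 2, 2013.
The interview is scheduled: Sep 2, 2013 + 23 days = Sep 25, 2013.
The interview takes place: Sep 25, 2013 + 5 days = Sep 30, 2013.
The visa is stamped: Sep 30, 2013 + 4 days = Oct 4, 2013.
Aug 29, 2013 falls between when the petition is filed (Jun 7, 2013) and when the receipt notice is issued (Sep 2, 2013).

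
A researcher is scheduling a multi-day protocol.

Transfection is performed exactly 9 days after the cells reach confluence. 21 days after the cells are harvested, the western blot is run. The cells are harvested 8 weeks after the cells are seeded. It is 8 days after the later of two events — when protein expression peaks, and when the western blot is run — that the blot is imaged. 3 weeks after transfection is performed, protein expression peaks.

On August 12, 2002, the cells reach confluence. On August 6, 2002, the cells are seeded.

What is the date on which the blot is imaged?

The cells reach confluence: Aug 12, 2002.
Transfection is performed: Aug 12, 2002 + 9 days = Aug 21, 2002.
Protein expression peaks: Aug 21, 2002 + 3 weeks = Sep 11, 2002.
The cells are seeded: Aug 6, 2002.
The cells are harvested: Aug 6, 2002 + 8 weeks = Oct 1, 2002.
The western blot is run: Oct 1, 2002 + 21 days = Oct 22, 2002.
Both prerequisites met — protein expression peaks (Sep 11, 2002), the western blot is run (Oct 22, 2002); the later is Oct 22, 2002.
The blot is imaged: Oct 22, 2002 + 8 days = Oct 30, 2002.

October 30, 2002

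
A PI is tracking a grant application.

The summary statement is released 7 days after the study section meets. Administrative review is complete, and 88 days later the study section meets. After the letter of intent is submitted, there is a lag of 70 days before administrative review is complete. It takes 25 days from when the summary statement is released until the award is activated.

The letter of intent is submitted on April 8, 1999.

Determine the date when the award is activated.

The letter of intent is submitted: Apr 8, 1999.
Administrative review is complete: Apr 8, 1999 + 70 days = Jun 17, 1999.
The study section meets: Jun 17, 1999 + 88 days = Sep 13, 1999.
The summary statement is released: Sep 13, 1999 + 7 days = Sep 20, 1999.
The award is activated: Sep 20, 1999 + 25 days = Oct 15, 1999.

October 15, 1999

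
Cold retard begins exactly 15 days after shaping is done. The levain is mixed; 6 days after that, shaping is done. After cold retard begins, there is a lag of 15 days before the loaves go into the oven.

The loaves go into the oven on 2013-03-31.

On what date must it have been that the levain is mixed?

The loaves go into the oven: Mar 31, 2013.
Cold retard begins: Mar 31, 2013 − 15 days = Mar 16, 2013.
Shaping is done: Mar 16, 2013 − 15 days = Mar 1, 2013.
The levain is mixed: Mar 1, 2013 − 6 days = Feb 23, 2013.

2013-02-23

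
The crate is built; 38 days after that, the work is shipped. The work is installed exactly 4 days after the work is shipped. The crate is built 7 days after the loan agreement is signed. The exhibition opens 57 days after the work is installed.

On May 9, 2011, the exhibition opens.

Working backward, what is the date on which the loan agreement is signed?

Jan 23, 2011

The exhibition opens: May 9, 2011.
The work is installed: May 9, 2011 − 57 days = Mar 13, 2011.
The work is shipped: Mar 13, 2011 − 4 days = Mar 9, 2011.
The crate is built: Mar 9, 2011 − 38 days = Jan 30, 2011.
The loan agreement is signed: Jan 30, 2011 − 7 days = Jan 23, 2011.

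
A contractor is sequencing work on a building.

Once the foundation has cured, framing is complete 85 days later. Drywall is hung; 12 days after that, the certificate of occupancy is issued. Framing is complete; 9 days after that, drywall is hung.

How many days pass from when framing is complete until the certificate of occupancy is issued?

21 days

Causal path: framing is complete → drywall is hung → the certificate of occupancy is issued.
Total delay along the path: 9 + 12 = 21 days.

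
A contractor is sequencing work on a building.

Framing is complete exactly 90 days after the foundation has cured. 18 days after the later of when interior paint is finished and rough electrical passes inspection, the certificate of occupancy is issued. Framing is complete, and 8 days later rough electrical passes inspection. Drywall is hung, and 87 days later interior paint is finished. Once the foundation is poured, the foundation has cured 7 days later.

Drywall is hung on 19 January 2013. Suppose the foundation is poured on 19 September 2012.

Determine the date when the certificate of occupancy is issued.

4 May 2013

Drywall is hung: Jan 19, 2013.
Interior paint is finished: Jan 19, 2013 + 87 days = Apr 16, 2013.
The foundation is poured: Sep 19, 2012.
The foundation has cured: Sep 19, 2012 + 7 days = Sep 26, 2012.
Framing is complete: Sep 26, 2012 + 90 days = Dec 25, 2012.
Rough electrical passes inspection: Dec 25, 2012 + 8 days = Jan 2, 2013.
Both prerequisites met — interior paint is finished (Apr 16, 2013), rough electrical passes inspection (Jan 2, 2013); the later is Apr 16, 2013.
The certificate of occupancy is issued: Apr 16, 2013 + 18 days = May 4, 2013.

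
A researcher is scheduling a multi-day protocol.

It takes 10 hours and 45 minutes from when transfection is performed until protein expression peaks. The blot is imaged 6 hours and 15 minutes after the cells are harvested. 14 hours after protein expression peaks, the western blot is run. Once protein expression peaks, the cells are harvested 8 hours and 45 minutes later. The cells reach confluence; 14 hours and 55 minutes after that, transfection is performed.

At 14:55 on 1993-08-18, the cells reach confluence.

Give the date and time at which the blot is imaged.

07:35 on 1993-08-20

The cells reach confluence: 14:55 Aug 18, 1993.
Transfection is performed: 14:55 Aug 18, 1993 + 14h55m = 05:50 Aug 19, 1993.
Protein expression peaks: 05:50 Aug 19, 1993 + 10h45m = 16:35 Aug 19, 1993.
The cells are harvested: 16:35 Aug 19, 1993 + 8h45m = 01:20 Aug 20, 1993.
The blot is imaged: 01:20 Aug 20, 1993 + 6h15m = 07:35 Aug 20, 1993.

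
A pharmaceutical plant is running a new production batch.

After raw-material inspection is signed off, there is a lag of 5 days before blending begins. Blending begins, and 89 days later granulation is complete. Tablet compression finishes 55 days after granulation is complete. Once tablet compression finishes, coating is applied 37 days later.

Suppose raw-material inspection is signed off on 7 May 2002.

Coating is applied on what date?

9 November 2002

Raw-material inspection is signed off: May 7, 2002.
Blending begins: May 7, 2002 + 5 days = May 12, 2002.
Granulation is complete: May 12, 2002 + 89 days = Aug 9, 2002.
Tablet compression finishes: Aug 9, 2002 + 55 days = Oct 3, 2002.
Coating is applied: Oct 3, 2002 + 37 days = Nov 9, 2002.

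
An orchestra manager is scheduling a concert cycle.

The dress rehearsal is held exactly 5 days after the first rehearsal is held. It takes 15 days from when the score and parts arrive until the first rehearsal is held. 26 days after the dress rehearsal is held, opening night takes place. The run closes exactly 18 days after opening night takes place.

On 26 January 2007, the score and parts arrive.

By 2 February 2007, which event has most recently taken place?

The score and parts arrive

The score and parts arrive: Jan 26, 2007.
The first rehearsal is held: Jan 26, 2007 + 15 days = Feb 10, 2007.
The dress rehearsal is held: Feb 10, 2007 + 5 days = Feb 15, 2007.
Opening night takes place: Feb 15, 2007 + 26 days = Mar 13, 2007.
The run closes: Mar 13, 2007 + 18 days = Mar 31, 2007.
Feb 2, 2007 falls between when the score and parts arrive (Jan 26, 2007) and when the first rehearsal is held (Feb 10, 2007).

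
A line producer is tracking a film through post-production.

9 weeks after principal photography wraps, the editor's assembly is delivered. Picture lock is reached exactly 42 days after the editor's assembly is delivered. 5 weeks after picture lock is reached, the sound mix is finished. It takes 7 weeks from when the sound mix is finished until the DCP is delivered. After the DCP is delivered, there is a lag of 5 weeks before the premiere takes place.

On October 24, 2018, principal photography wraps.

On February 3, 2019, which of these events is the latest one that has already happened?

Principal photography wraps: Oct 24, 2018.
The editor's assembly is delivered: Oct 24, 2018 + 9 weeks = Dec 26, 2018.
Picture lock is reached: Dec 26, 2018 + 42 days = Feb 6, 2019.
The sound mix is finished: Feb 6, 2019 + 5 weeks = Mar 13, 2019.
The DCP is delivered: Mar 13, 2019 + 7 weeks = May 1, 2019.
The premiere takes place: May 1, 2019 + 5 weeks = Jun 5, 2019.
Feb 3, 2019 falls between when the editor's assembly is delivered (Dec 26, 2018) and when picture lock is reached (Feb 6, 2019).

The editor's assembly is delivered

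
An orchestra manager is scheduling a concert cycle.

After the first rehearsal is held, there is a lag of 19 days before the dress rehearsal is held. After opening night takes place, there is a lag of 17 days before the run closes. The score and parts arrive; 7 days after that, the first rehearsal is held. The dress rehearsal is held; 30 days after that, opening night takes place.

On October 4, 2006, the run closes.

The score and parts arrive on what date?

July 23, 2006

The run closes: Oct 4, 2006.
Opening night takes place: Oct 4, 2006 − 17 days = Sep 17, 2006.
The dress rehearsal is held: Sep 17, 2006 − 30 days = Aug 18, 2006.
The first rehearsal is held: Aug 18, 2006 − 19 days = Jul 30, 2006.
The score and parts arrive: Jul 30, 2006 − 7 days = Jul 23, 2006.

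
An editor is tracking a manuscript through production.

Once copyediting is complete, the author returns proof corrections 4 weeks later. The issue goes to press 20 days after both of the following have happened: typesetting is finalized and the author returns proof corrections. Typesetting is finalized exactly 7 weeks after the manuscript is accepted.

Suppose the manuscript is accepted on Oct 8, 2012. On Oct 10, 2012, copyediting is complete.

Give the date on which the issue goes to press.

Dec 16, 2012

The manuscript is accepted: Oct 8, 2012.
Typesetting is finalized: Oct 8, 2012 + 7 weeks = Nov 26, 2012.
Copyediting is complete: Oct 10, 2012.
The author returns proof corrections: Oct 10, 2012 + 4 weeks = Nov 7, 2012.
Both prerequisites met — typesetting is finalized (Nov 26, 2012), the author returns proof corrections (Nov 7, 2012); the later is Nov 26, 2012.
The issue goes to press: Nov 26, 2012 + 20 days = Dec 16, 2012.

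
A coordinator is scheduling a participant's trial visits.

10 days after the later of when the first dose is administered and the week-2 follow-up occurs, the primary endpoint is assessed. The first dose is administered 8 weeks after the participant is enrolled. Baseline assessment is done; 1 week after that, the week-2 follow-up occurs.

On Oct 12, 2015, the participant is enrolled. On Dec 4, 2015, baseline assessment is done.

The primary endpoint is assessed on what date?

Dec 21, 2015

The participant is enrolled: Oct 12, 2015.
The first dose is administered: Oct 12, 2015 + 8 weeks = Dec 7, 2015.
Baseline assessment is done: Dec 4, 2015.
The week-2 follow-up occurs: Dec 4, 2015 + 1 week = Dec 11, 2015.
Both prerequisites met — the first dose is administered (Dec 7, 2015), the week-2 follow-up occurs (Dec 11, 2015); the later is Dec 11, 2015.
The primary endpoint is assessed: Dec 11, 2015 + 10 days = Dec 21, 2015.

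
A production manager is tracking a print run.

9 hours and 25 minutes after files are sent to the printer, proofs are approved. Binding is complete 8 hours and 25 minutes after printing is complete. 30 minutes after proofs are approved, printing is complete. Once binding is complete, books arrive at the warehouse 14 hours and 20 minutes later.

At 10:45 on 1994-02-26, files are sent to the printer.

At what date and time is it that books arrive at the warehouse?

Files are sent to the printer: 10:45 Feb 26, 1994.
Proofs are approved: 10:45 Feb 26, 1994 + 9h25m = 20:10 Feb 26, 1994.
Printing is complete: 20:10 Feb 26, 1994 + 30m = 20:40 Feb 26, 1994.
Binding is complete: 20:40 Feb 26, 1994 + 8h25m = 05:05 Feb 27, 1994.
Books arrive at the warehouse: 05:05 Feb 27, 1994 + 14h20m = 19:25 Feb 27, 1994.

19:25 on 1994-02-27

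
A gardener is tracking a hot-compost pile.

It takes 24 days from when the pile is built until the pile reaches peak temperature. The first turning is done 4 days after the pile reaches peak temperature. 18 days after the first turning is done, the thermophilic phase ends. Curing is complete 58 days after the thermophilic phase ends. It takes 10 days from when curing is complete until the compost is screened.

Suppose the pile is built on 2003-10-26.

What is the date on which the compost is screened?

2004-02-17

The pile is built: Oct 26, 2003.
The pile reaches peak temperature: Oct 26, 2003 + 24 days = Nov 19, 2003.
The first turning is done: Nov 19, 2003 + 4 days = Nov 23, 2003.
The thermophilic phase ends: Nov 23, 2003 + 18 days = Dec 11, 2003.
Curing is complete: Dec 11, 2003 + 58 days = Feb 7, 2004.
The compost is screened: Feb 7, 2004 + 10 days = Feb 17, 2004.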